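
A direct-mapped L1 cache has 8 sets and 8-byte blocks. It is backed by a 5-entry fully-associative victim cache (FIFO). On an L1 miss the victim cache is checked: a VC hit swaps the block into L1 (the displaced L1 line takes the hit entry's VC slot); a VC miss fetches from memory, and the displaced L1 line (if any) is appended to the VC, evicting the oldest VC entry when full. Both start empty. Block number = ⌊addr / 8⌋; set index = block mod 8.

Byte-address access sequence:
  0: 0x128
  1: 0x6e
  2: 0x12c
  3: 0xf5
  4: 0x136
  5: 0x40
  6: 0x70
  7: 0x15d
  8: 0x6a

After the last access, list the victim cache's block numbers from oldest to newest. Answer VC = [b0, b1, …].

#0 0x128→b37/s5 MISS; vc=[]
#1 0x6e→b13/s5 MISS; vc=[37]
#2 0x12c→b37/s5 VC-HIT; vc=[13]
#3 0xf5→b30/s6 MISS; vc=[13]
#4 0x136→b38/s6 MISS; vc=[13,30]
#5 0x40→b8/s0 MISS; vc=[13,30]
#6 0x70→b14/s6 MISS; vc=[13,30,38]
#7 0x15d→b43/s3 MISS; vc=[13,30,38]
#8 0x6a→b13/s5 VC-HIT; vc=[37,30,38]

VC = [37, 30, 38]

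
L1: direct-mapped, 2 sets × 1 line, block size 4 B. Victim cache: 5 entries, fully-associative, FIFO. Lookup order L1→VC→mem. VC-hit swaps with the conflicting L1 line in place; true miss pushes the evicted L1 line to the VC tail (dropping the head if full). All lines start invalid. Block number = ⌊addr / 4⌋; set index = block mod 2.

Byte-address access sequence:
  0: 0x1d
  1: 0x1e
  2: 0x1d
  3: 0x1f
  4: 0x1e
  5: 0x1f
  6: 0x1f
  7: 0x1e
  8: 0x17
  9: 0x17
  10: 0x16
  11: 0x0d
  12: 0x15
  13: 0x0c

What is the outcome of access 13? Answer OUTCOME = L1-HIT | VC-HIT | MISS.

OUTCOME = VC-HIT

  [0] addr=0x1d blk=7 s=1: MISS | VC []
  [1] addr=0x1e blk=7 s=1: L1-HIT | VC []
  [2] addr=0x1d blk=7 s=1: L1-HIT | VC []
  [3] addr=0x1f blk=7 s=1: L1-HIT | VC []
  [4] addr=0x1e blk=7 s=1: L1-HIT | VC []
  [5] addr=0x1f blk=7 s=1: L1-HIT | VC []
  [6] addr=0x1f blk=7 s=1: L1-HIT | VC []
  [7] addr=0x1e blk=7 s=1: L1-HIT | VC []
  [8] addr=0x17 blk=5 s=1: MISS | VC [7]
  [9] addr=0x17 blk=5 s=1: L1-HIT | VC [7]
  [10] addr=0x16 blk=5 s=1: L1-HIT | VC [7]
  [11] addr=0xd blk=3 s=1: MISS | VC [7, 5]
  [12] addr=0x15 blk=5 s=1: VC-HIT | VC [7, 3]
  [13] addr=0xc blk=3 s=1: VC-HIT | VC [7, 5]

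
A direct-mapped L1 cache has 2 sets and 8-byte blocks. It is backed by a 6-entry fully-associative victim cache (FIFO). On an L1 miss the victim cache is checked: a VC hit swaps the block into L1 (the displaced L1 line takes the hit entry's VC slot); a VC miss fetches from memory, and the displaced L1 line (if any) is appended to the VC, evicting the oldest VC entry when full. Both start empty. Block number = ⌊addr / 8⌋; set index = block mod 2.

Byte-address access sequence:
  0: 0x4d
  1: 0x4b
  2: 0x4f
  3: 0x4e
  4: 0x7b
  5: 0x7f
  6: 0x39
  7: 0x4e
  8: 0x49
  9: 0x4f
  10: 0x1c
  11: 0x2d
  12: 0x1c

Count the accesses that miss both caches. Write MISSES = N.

MISSES = 5

#0 0x4d→b9/s1 MISS; vc=[]
#1 0x4b→b9/s1 L1-HIT; vc=[]
#2 0x4f→b9/s1 L1-HIT; vc=[]
#3 0x4e→b9/s1 L1-HIT; vc=[]
#4 0x7b→b15/s1 MISS; vc=[9]
#5 0x7f→b15/s1 L1-HIT; vc=[9]
#6 0x39→b7/s1 MISS; vc=[9,15]
#7 0x4e→b9/s1 VC-HIT; vc=[7,15]
#8 0x49→b9/s1 L1-HIT; vc=[7,15]
#9 0x4f→b9/s1 L1-HIT; vc=[7,15]
#10 0x1c→b3/s1 MISS; vc=[7,15,9]
#11 0x2d→b5/s1 MISS; vc=[7,15,9,3]
#12 0x1c→b3/s1 VC-HIT; vc=[7,15,9,5]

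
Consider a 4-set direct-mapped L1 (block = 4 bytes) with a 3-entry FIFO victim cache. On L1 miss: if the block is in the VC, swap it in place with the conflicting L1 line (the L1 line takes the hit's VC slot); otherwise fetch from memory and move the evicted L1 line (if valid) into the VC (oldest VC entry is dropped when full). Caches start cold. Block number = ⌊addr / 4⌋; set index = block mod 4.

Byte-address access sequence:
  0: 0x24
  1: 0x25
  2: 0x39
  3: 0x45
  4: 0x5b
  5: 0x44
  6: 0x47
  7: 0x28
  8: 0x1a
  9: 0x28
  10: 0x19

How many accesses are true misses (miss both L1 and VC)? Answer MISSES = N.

MISSES = 6

  [0] addr=0x24 blk=9 s=1: MISS | VC []
  [1] addr=0x25 blk=9 s=1: L1-HIT | VC []
  [2] addr=0x39 blk=14 s=2: MISS | VC []
  [3] addr=0x45 blk=17 s=1: MISS | VC [9]
  [4] addr=0x5b blk=22 s=2: MISS | VC [9, 14]
  [5] addr=0x44 blk=17 s=1: L1-HIT | VC [9, 14]
  [6] addr=0x47 blk=17 s=1: L1-HIT | VC [9, 14]
  [7] addr=0x28 blk=10 s=2: MISS | VC [9, 14, 22]
  [8] addr=0x1a blk=6 s=2: MISS | VC [14, 22, 10]
  [9] addr=0x28 blk=10 s=2: VC-HIT | VC [14, 22, 6]
  [10] addr=0x19 blk=6 s=2: VC-HIT | VC [14, 22, 10]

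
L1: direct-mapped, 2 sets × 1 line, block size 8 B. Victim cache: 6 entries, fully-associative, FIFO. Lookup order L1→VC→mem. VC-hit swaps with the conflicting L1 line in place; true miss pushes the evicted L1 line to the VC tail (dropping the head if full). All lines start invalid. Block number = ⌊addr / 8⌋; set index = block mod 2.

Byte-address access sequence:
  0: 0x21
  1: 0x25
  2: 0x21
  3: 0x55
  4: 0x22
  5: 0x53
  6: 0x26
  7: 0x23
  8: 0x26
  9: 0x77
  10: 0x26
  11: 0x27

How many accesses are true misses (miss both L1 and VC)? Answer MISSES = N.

0: 0x21 (blk 4, set 0) → MISS  vc=[]
1: 0x25 (blk 4, set 0) → L1-HIT  vc=[]
2: 0x21 (blk 4, set 0) → L1-HIT  vc=[]
3: 0x55 (blk 10, set 0) → MISS  vc=[4]
4: 0x22 (blk 4, set 0) → VC-HIT  vc=[10]
5: 0x53 (blk 10, set 0) → VC-HIT  vc=[4]
6: 0x26 (blk 4, set 0) → VC-HIT  vc=[10]
7: 0x23 (blk 4, set 0) → L1-HIT  vc=[10]
8: 0x26 (blk 4, set 0) → L1-HIT  vc=[10]
9: 0x77 (blk 14, set 0) → MISS  vc=[10, 4]
10: 0x26 (blk 4, set 0) → VC-HIT  vc=[10, 14]
11: 0x27 (blk 4, set 0) → L1-HIT  vc=[10, 14]

MISSES = 3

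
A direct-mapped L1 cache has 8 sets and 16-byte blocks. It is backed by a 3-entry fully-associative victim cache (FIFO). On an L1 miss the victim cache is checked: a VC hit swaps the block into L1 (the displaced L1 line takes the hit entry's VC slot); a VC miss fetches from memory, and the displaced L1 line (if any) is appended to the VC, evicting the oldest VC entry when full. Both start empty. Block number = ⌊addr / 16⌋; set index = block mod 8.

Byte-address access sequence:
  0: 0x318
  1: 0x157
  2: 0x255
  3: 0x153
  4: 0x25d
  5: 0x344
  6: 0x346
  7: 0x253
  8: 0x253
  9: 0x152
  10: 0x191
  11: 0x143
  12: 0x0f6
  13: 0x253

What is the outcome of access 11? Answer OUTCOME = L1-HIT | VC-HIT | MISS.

OUTCOME = MISS

  [0] addr=0x318 blk=49 s=1: MISS | VC []
  [1] addr=0x157 blk=21 s=5: MISS | VC []
  [2] addr=0x255 blk=37 s=5: MISS | VC [21]
  [3] addr=0x153 blk=21 s=5: VC-HIT | VC [37]
  [4] addr=0x25d blk=37 s=5: VC-HIT | VC [21]
  [5] addr=0x344 blk=52 s=4: MISS | VC [21]
  [6] addr=0x346 blk=52 s=4: L1-HIT | VC [21]
  [7] addr=0x253 blk=37 s=5: L1-HIT | VC [21]
  [8] addr=0x253 blk=37 s=5: L1-HIT | VC [21]
  [9] addr=0x152 blk=21 s=5: VC-HIT | VC [37]
  [10] addr=0x191 blk=25 s=1: MISS | VC [37, 49]
  [11] addr=0x143 blk=20 s=4: MISS | VC [37, 49, 52]
  [12] addr=0xf6 blk=15 s=7: MISS | VC [37, 49, 52]
  [13] addr=0x253 blk=37 s=5: VC-HIT | VC [21, 49, 52]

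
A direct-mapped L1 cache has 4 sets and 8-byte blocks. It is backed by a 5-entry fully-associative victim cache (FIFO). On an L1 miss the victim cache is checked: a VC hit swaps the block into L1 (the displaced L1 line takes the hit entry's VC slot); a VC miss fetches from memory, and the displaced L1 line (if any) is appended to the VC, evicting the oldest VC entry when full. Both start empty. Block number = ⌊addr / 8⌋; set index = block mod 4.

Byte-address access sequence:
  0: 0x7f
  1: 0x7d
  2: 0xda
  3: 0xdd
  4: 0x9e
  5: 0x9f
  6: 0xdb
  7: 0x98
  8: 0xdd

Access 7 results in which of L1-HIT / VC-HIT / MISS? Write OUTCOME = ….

0: 0x7f (blk 15, set 3) → MISS  vc=[]
1: 0x7d (blk 15, set 3) → L1-HIT  vc=[]
2: 0xda (blk 27, set 3) → MISS  vc=[15]
3: 0xdd (blk 27, set 3) → L1-HIT  vc=[15]
4: 0x9e (blk 19, set 3) → MISS  vc=[15, 27]
5: 0x9f (blk 19, set 3) → L1-HIT  vc=[15, 27]
6: 0xdb (blk 27, set 3) → VC-HIT  vc=[15, 19]
7: 0x98 (blk 19, set 3) → VC-HIT  vc=[15, 27]
8: 0xdd (blk 27, set 3) → VC-HIT  vc=[15, 19]

OUTCOME = VC-HIT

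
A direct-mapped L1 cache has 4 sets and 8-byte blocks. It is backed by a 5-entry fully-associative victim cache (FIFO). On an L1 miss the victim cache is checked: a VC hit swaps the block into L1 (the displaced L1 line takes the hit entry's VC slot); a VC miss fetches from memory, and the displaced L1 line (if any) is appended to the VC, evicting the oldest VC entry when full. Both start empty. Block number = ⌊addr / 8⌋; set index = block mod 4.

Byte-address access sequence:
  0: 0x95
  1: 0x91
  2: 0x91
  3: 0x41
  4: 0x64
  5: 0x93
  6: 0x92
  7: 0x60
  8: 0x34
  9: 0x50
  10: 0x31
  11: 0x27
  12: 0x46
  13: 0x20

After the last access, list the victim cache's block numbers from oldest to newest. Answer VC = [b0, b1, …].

  [0] addr=0x95 blk=18 s=2: MISS | VC []
  [1] addr=0x91 blk=18 s=2: L1-HIT | VC []
  [2] addr=0x91 blk=18 s=2: L1-HIT | VC []
  [3] addr=0x41 blk=8 s=0: MISS | VC []
  [4] addr=0x64 blk=12 s=0: MISS | VC [8]
  [5] addr=0x93 blk=18 s=2: L1-HIT | VC [8]
  [6] addr=0x92 blk=18 s=2: L1-HIT | VC [8]
  [7] addr=0x60 blk=12 s=0: L1-HIT | VC [8]
  [8] addr=0x34 blk=6 s=2: MISS | VC [8, 18]
  [9] addr=0x50 blk=10 s=2: MISS | VC [8, 18, 6]
  [10] addr=0x31 blk=6 s=2: VC-HIT | VC [8, 18, 10]
  [11] addr=0x27 blk=4 s=0: MISS | VC [8, 18, 10, 12]
  [12] addr=0x46 blk=8 s=0: VC-HIT | VC [4, 18, 10, 12]
  [13] addr=0x20 blk=4 s=0: VC-HIT | VC [8, 18, 10, 12]

VC = [8, 18, 10, 12]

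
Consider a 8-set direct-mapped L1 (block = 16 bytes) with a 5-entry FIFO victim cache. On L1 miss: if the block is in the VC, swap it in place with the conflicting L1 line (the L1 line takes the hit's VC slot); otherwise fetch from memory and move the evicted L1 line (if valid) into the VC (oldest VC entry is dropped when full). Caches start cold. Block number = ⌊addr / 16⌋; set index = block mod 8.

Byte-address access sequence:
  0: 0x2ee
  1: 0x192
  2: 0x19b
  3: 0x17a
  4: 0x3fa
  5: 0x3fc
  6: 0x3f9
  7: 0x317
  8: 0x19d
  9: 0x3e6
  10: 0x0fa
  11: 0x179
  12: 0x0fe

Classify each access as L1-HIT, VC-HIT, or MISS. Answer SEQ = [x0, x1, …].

SEQ = [MISS, MISS, L1-HIT, MISS, MISS, L1-HIT, L1-HIT, MISS, VC-HIT, MISS, MISS, VC-HIT, VC-HIT]

#0 0x2ee→b46/s6 MISS; vc=[]
#1 0x192→b25/s1 MISS; vc=[]
#2 0x19b→b25/s1 L1-HIT; vc=[]
#3 0x17a→b23/s7 MISS; vc=[]
#4 0x3fa→b63/s7 MISS; vc=[23]
#5 0x3fc→b63/s7 L1-HIT; vc=[23]
#6 0x3f9→b63/s7 L1-HIT; vc=[23]
#7 0x317→b49/s1 MISS; vc=[23,25]
#8 0x19d→b25/s1 VC-HIT; vc=[23,49]
#9 0x3e6→b62/s6 MISS; vc=[23,49,46]
#10 0xfa→b15/s7 MISS; vc=[23,49,46,63]
#11 0x179→b23/s7 VC-HIT; vc=[15,49,46,63]
#12 0xfe→b15/s7 VC-HIT; vc=[23,49,46,63]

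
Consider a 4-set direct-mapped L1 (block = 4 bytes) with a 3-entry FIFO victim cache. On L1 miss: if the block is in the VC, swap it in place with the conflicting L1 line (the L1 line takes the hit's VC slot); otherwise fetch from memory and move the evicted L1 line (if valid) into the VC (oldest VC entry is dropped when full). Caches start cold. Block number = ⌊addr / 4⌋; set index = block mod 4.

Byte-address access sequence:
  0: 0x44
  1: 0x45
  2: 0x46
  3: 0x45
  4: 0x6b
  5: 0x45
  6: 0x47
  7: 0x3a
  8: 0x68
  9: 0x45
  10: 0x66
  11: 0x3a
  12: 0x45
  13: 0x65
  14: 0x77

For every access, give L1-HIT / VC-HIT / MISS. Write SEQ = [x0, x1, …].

SEQ = [MISS, L1-HIT, L1-HIT, L1-HIT, MISS, L1-HIT, L1-HIT, MISS, VC-HIT, L1-HIT, MISS, VC-HIT, VC-HIT, VC-HIT, MISS]

  [0] addr=0x44 blk=17 s=1: MISS | VC []
  [1] addr=0x45 blk=17 s=1: L1-HIT | VC []
  [2] addr=0x46 blk=17 s=1: L1-HIT | VC []
  [3] addr=0x45 blk=17 s=1: L1-HIT | VC []
  [4] addr=0x6b blk=26 s=2: MISS | VC []
  [5] addr=0x45 blk=17 s=1: L1-HIT | VC []
  [6] addr=0x47 blk=17 s=1: L1-HIT | VC []
  [7] addr=0x3a blk=14 s=2: MISS | VC [26]
  [8] addr=0x68 blk=26 s=2: VC-HIT | VC [14]
  [9] addr=0x45 blk=17 s=1: L1-HIT | VC [14]
  [10] addr=0x66 blk=25 s=1: MISS | VC [14, 17]
  [11] addr=0x3a blk=14 s=2: VC-HIT | VC [26, 17]
  [12] addr=0x45 blk=17 s=1: VC-HIT | VC [26, 25]
  [13] addr=0x65 blk=25 s=1: VC-HIT | VC [26, 17]
  [14] addr=0x77 blk=29 s=1: MISS | VC [26, 17, 25]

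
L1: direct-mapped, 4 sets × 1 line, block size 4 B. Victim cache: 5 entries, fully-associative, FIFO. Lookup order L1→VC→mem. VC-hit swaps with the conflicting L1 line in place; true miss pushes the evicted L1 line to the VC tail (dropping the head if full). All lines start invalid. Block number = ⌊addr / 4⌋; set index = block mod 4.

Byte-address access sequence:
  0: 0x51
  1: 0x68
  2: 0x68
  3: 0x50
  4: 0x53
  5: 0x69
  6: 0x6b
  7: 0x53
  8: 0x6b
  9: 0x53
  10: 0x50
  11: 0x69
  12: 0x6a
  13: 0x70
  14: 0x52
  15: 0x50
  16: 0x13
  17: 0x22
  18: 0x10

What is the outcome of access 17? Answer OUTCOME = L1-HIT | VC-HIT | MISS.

  [0] addr=0x51 blk=20 s=0: MISS | VC []
  [1] addr=0x68 blk=26 s=2: MISS | VC []
  [2] addr=0x68 blk=26 s=2: L1-HIT | VC []
  [3] addr=0x50 blk=20 s=0: L1-HIT | VC []
  [4] addr=0x53 blk=20 s=0: L1-HIT | VC []
  [5] addr=0x69 blk=26 s=2: L1-HIT | VC []
  [6] addr=0x6b blk=26 s=2: L1-HIT | VC []
  [7] addr=0x53 blk=20 s=0: L1-HIT | VC []
  [8] addr=0x6b blk=26 s=2: L1-HIT | VC []
  [9] addr=0x53 blk=20 s=0: L1-HIT | VC []
  [10] addr=0x50 blk=20 s=0: L1-HIT | VC []
  [11] addr=0x69 blk=26 s=2: L1-HIT | VC []
  [12] addr=0x6a blk=26 s=2: L1-HIT | VC []
  [13] addr=0x70 blk=28 s=0: MISS | VC [20]
  [14] addr=0x52 blk=20 s=0: VC-HIT | VC [28]
  [15] addr=0x50 blk=20 s=0: L1-HIT | VC [28]
  [16] addr=0x13 blk=4 s=0: MISS | VC [28, 20]
  [17] addr=0x22 blk=8 s=0: MISS | VC [28, 20, 4]
  [18] addr=0x10 blk=4 s=0: VC-HIT | VC [28, 20, 8]

OUTCOME = MISS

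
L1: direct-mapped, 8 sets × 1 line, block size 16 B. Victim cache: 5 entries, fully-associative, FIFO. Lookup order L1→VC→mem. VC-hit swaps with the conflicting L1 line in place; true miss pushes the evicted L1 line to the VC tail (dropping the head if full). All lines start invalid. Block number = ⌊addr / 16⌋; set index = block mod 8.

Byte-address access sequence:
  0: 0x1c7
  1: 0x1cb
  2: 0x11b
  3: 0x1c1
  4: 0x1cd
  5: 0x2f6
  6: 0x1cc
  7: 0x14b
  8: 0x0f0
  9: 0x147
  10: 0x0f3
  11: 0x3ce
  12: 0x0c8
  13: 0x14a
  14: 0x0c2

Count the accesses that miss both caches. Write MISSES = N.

MISSES = 7

  [0] addr=0x1c7 blk=28 s=4: MISS | VC []
  [1] addr=0x1cb blk=28 s=4: L1-HIT | VC []
  [2] addr=0x11b blk=17 s=1: MISS | VC []
  [3] addr=0x1c1 blk=28 s=4: L1-HIT | VC []
  [4] addr=0x1cd blk=28 s=4: L1-HIT | VC []
  [5] addr=0x2f6 blk=47 s=7: MISS | VC []
  [6] addr=0x1cc blk=28 s=4: L1-HIT | VC []
  [7] addr=0x14b blk=20 s=4: MISS | VC [28]
  [8] addr=0xf0 blk=15 s=7: MISS | VC [28, 47]
  [9] addr=0x147 blk=20 s=4: L1-HIT | VC [28, 47]
  [10] addr=0xf3 blk=15 s=7: L1-HIT | VC [28, 47]
  [11] addr=0x3ce blk=60 s=4: MISS | VC [28, 47, 20]
  [12] addr=0xc8 blk=12 s=4: MISS | VC [28, 47, 20, 60]
  [13] addr=0x14a blk=20 s=4: VC-HIT | VC [28, 47, 12, 60]
  [14] addr=0xc2 blk=12 s=4: VC-HIT | VC [28, 47, 20, 60]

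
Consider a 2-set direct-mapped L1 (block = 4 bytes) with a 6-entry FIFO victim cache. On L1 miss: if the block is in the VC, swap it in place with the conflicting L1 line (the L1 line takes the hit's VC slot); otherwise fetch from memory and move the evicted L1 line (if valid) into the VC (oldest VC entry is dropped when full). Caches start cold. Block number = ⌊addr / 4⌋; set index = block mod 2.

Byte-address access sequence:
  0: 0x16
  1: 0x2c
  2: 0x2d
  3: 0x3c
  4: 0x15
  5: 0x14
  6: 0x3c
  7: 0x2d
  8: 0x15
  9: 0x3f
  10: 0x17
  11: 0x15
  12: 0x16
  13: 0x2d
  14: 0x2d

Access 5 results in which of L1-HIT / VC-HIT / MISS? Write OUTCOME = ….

#0 0x16→b5/s1 MISS; vc=[]
#1 0x2c→b11/s1 MISS; vc=[5]
#2 0x2d→b11/s1 L1-HIT; vc=[5]
#3 0x3c→b15/s1 MISS; vc=[5,11]
#4 0x15→b5/s1 VC-HIT; vc=[15,11]
#5 0x14→b5/s1 L1-HIT; vc=[15,11]
#6 0x3c→b15/s1 VC-HIT; vc=[5,11]
#7 0x2d→b11/s1 VC-HIT; vc=[5,15]
#8 0x15→b5/s1 VC-HIT; vc=[11,15]
#9 0x3f→b15/s1 VC-HIT; vc=[11,5]
#10 0x17→b5/s1 VC-HIT; vc=[11,15]
#11 0x15→b5/s1 L1-HIT; vc=[11,15]
#12 0x16→b5/s1 L1-HIT; vc=[11,15]
#13 0x2d→b11/s1 VC-HIT; vc=[5,15]
#14 0x2d→b11/s1 L1-HIT; vc=[5,15]

OUTCOME = L1-HIT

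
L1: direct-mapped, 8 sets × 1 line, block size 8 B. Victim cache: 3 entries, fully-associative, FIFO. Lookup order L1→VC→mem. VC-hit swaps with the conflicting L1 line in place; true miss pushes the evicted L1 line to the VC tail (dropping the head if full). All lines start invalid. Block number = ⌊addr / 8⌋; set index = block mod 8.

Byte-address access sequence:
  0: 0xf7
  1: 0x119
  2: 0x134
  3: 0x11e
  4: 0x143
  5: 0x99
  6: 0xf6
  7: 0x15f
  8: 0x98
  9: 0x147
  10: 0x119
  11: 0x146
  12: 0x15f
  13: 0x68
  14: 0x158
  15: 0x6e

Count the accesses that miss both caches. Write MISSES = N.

  [0] addr=0xf7 blk=30 s=6: MISS | VC []
  [1] addr=0x119 blk=35 s=3: MISS | VC []
  [2] addr=0x134 blk=38 s=6: MISS | VC [30]
  [3] addr=0x11e blk=35 s=3: L1-HIT | VC [30]
  [4] addr=0x143 blk=40 s=0: MISS | VC [30]
  [5] addr=0x99 blk=19 s=3: MISS | VC [30, 35]
  [6] addr=0xf6 blk=30 s=6: VC-HIT | VC [38, 35]
  [7] addr=0x15f blk=43 s=3: MISS | VC [38, 35, 19]
  [8] addr=0x98 blk=19 s=3: VC-HIT | VC [38, 35, 43]
  [9] addr=0x147 blk=40 s=0: L1-HIT | VC [38, 35, 43]
  [10] addr=0x119 blk=35 s=3: VC-HIT | VC [38, 19, 43]
  [11] addr=0x146 blk=40 s=0: L1-HIT | VC [38, 19, 43]
  [12] addr=0x15f blk=43 s=3: VC-HIT | VC [38, 19, 35]
  [13] addr=0x68 blk=13 s=5: MISS | VC [38, 19, 35]
  [14] addr=0x158 blk=43 s=3: L1-HIT | VC [38, 19, 35]
  [15] addr=0x6e blk=13 s=5: L1-HIT | VC [38, 19, 35]

MISSES = 7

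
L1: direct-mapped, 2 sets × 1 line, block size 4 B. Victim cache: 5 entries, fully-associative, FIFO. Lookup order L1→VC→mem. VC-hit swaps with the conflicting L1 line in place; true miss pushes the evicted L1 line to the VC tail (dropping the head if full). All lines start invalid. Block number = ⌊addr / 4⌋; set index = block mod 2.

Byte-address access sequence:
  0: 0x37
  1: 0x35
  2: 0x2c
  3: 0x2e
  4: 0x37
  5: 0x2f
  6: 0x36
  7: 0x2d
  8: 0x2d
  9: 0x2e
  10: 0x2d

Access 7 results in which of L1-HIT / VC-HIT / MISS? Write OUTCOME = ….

0: 0x37 (blk 13, set 1) → MISS  vc=[]
1: 0x35 (blk 13, set 1) → L1-HIT  vc=[]
2: 0x2c (blk 11, set 1) → MISS  vc=[13]
3: 0x2e (blk 11, set 1) → L1-HIT  vc=[13]
4: 0x37 (blk 13, set 1) → VC-HIT  vc=[11]
5: 0x2f (blk 11, set 1) → VC-HIT  vc=[13]
6: 0x36 (blk 13, set 1) → VC-HIT  vc=[11]
7: 0x2d (blk 11, set 1) → VC-HIT  vc=[13]
8: 0x2d (blk 11, set 1) → L1-HIT  vc=[13]
9: 0x2e (blk 11, set 1) → L1-HIT  vc=[13]
10: 0x2d (blk 11, set 1) → L1-HIT  vc=[13]

OUTCOME = VC-HIT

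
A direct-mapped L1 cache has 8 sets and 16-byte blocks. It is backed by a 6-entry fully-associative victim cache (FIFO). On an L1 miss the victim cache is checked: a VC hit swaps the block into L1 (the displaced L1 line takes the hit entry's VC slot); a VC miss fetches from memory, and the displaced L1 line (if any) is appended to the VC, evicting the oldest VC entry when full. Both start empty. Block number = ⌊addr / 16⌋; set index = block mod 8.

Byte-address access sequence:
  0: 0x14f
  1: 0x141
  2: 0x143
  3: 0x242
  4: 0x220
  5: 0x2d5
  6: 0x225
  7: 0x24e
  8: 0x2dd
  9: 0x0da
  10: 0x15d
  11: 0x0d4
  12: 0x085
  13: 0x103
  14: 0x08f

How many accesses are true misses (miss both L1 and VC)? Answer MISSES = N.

#0 0x14f→b20/s4 MISS; vc=[]
#1 0x141→b20/s4 L1-HIT; vc=[]
#2 0x143→b20/s4 L1-HIT; vc=[]
#3 0x242→b36/s4 MISS; vc=[20]
#4 0x220→b34/s2 MISS; vc=[20]
#5 0x2d5→b45/s5 MISS; vc=[20]
#6 0x225→b34/s2 L1-HIT; vc=[20]
#7 0x24e→b36/s4 L1-HIT; vc=[20]
#8 0x2dd→b45/s5 L1-HIT; vc=[20]
#9 0xda→b13/s5 MISS; vc=[20,45]
#10 0x15d→b21/s5 MISS; vc=[20,45,13]
#11 0xd4→b13/s5 VC-HIT; vc=[20,45,21]
#12 0x85→b8/s0 MISS; vc=[20,45,21]
#13 0x103→b16/s0 MISS; vc=[20,45,21,8]
#14 0x8f→b8/s0 VC-HIT; vc=[20,45,21,16]

MISSES = 8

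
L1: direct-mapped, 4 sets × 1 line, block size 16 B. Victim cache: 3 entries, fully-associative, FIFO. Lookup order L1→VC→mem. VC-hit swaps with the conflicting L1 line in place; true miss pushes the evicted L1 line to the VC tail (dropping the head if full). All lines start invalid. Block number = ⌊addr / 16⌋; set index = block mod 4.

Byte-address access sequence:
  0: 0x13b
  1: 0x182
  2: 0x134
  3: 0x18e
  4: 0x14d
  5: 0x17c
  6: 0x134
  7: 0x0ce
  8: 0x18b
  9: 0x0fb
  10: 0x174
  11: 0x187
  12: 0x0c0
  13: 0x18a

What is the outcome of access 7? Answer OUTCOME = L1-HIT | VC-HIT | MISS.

OUTCOME = MISS

  [0] addr=0x13b blk=19 s=3: MISS | VC []
  [1] addr=0x182 blk=24 s=0: MISS | VC []
  [2] addr=0x134 blk=19 s=3: L1-HIT | VC []
  [3] addr=0x18e blk=24 s=0: L1-HIT | VC []
  [4] addr=0x14d blk=20 s=0: MISS | VC [24]
  [5] addr=0x17c blk=23 s=3: MISS | VC [24, 19]
  [6] addr=0x134 blk=19 s=3: VC-HIT | VC [24, 23]
  [7] addr=0xce blk=12 s=0: MISS | VC [24, 23, 20]
  [8] addr=0x18b blk=24 s=0: VC-HIT | VC [12, 23, 20]
  [9] addr=0xfb blk=15 s=3: MISS | VC [23, 20, 19]
  [10] addr=0x174 blk=23 s=3: VC-HIT | VC [15, 20, 19]
  [11] addr=0x187 blk=24 s=0: L1-HIT | VC [15, 20, 19]
  [12] addr=0xc0 blk=12 s=0: MISS | VC [20, 19, 24]
  [13] addr=0x18a blk=24 s=0: VC-HIT | VC [20, 19, 12]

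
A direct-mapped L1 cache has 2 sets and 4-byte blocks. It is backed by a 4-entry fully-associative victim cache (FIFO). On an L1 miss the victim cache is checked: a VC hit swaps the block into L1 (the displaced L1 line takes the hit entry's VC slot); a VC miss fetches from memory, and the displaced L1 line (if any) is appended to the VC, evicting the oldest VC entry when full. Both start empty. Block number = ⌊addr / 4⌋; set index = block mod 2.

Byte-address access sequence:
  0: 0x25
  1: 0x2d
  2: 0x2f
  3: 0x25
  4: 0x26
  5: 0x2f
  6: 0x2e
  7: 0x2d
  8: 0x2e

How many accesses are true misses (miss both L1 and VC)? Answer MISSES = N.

MISSES = 2

  [0] addr=0x25 blk=9 s=1: MISS | VC []
  [1] addr=0x2d blk=11 s=1: MISS | VC [9]
  [2] addr=0x2f blk=11 s=1: L1-HIT | VC [9]
  [3] addr=0x25 blk=9 s=1: VC-HIT | VC [11]
  [4] addr=0x26 blk=9 s=1: L1-HIT | VC [11]
  [5] addr=0x2f blk=11 s=1: VC-HIT | VC [9]
  [6] addr=0x2e blk=11 s=1: L1-HIT | VC [9]
  [7] addr=0x2d blk=11 s=1: L1-HIT | VC [9]
  [8] addr=0x2e blk=11 s=1: L1-HIT | VC [9]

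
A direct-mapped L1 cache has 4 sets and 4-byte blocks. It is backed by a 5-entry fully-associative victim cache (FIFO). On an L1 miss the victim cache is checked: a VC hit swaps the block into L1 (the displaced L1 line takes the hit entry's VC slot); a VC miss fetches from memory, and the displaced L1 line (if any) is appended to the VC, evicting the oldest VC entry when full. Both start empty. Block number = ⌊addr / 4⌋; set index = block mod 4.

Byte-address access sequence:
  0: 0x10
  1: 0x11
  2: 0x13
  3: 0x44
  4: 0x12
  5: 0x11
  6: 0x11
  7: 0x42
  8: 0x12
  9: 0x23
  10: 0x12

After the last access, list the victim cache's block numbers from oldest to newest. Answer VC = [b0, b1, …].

0: 0x10 (blk 4, set 0) → MISS  vc=[]
1: 0x11 (blk 4, set 0) → L1-HIT  vc=[]
2: 0x13 (blk 4, set 0) → L1-HIT  vc=[]
3: 0x44 (blk 17, set 1) → MISS  vc=[]
4: 0x12 (blk 4, set 0) → L1-HIT  vc=[]
5: 0x11 (blk 4, set 0) → L1-HIT  vc=[]
6: 0x11 (blk 4, set 0) → L1-HIT  vc=[]
7: 0x42 (blk 16, set 0) → MISS  vc=[4]
8: 0x12 (blk 4, set 0) → VC-HIT  vc=[16]
9: 0x23 (blk 8, set 0) → MISS  vc=[16, 4]
10: 0x12 (blk 4, set 0) → VC-HIT  vc=[16, 8]

VC = [16, 8]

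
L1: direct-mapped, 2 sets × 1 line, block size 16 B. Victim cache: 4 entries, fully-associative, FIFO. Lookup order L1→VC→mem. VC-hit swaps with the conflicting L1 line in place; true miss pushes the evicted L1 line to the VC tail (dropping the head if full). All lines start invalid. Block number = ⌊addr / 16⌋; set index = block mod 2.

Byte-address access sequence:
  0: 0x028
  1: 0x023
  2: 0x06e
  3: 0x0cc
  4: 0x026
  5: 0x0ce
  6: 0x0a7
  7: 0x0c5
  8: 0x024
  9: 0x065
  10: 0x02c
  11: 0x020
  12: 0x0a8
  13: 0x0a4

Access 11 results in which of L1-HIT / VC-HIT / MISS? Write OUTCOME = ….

OUTCOME = L1-HIT

#0 0x28→b2/s0 MISS; vc=[]
#1 0x23→b2/s0 L1-HIT; vc=[]
#2 0x6e→b6/s0 MISS; vc=[2]
#3 0xcc→b12/s0 MISS; vc=[2,6]
#4 0x26→b2/s0 VC-HIT; vc=[12,6]
#5 0xce→b12/s0 VC-HIT; vc=[2,6]
#6 0xa7→b10/s0 MISS; vc=[2,6,12]
#7 0xc5→b12/s0 VC-HIT; vc=[2,6,10]
#8 0x24→b2/s0 VC-HIT; vc=[12,6,10]
#9 0x65→b6/s0 VC-HIT; vc=[12,2,10]
#10 0x2c→b2/s0 VC-HIT; vc=[12,6,10]
#11 0x20→b2/s0 L1-HIT; vc=[12,6,10]
#12 0xa8→b10/s0 VC-HIT; vc=[12,6,2]
#13 0xa4→b10/s0 L1-HIT; vc=[12,6,2]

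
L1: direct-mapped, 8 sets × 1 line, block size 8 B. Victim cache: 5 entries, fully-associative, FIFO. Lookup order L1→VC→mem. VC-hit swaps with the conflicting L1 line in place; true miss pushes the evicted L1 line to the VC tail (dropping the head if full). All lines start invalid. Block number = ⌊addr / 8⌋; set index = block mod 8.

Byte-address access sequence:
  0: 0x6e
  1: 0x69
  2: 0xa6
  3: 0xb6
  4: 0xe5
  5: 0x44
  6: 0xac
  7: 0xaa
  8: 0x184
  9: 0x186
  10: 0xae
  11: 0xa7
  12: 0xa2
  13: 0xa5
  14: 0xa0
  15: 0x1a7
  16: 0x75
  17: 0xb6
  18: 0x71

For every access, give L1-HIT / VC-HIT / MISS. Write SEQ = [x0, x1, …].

SEQ = [MISS, L1-HIT, MISS, MISS, MISS, MISS, MISS, L1-HIT, MISS, L1-HIT, L1-HIT, VC-HIT, L1-HIT, L1-HIT, L1-HIT, MISS, MISS, VC-HIT, VC-HIT]

#0 0x6e→b13/s5 MISS; vc=[]
#1 0x69→b13/s5 L1-HIT; vc=[]
#2 0xa6→b20/s4 MISS; vc=[]
#3 0xb6→b22/s6 MISS; vc=[]
#4 0xe5→b28/s4 MISS; vc=[20]
#5 0x44→b8/s0 MISS; vc=[20]
#6 0xac→b21/s5 MISS; vc=[20,13]
#7 0xaa→b21/s5 L1-HIT; vc=[20,13]
#8 0x184→b48/s0 MISS; vc=[20,13,8]
#9 0x186→b48/s0 L1-HIT; vc=[20,13,8]
#10 0xae→b21/s5 L1-HIT; vc=[20,13,8]
#11 0xa7→b20/s4 VC-HIT; vc=[28,13,8]
#12 0xa2→b20/s4 L1-HIT; vc=[28,13,8]
#13 0xa5→b20/s4 L1-HIT; vc=[28,13,8]
#14 0xa0→b20/s4 L1-HIT; vc=[28,13,8]
#15 0x1a7→b52/s4 MISS; vc=[28,13,8,20]
#16 0x75→b14/s6 MISS; vc=[28,13,8,20,22]
#17 0xb6→b22/s6 VC-HIT; vc=[28,13,8,20,14]
#18 0x71→b14/s6 VC-HIT; vc=[28,13,8,20,22]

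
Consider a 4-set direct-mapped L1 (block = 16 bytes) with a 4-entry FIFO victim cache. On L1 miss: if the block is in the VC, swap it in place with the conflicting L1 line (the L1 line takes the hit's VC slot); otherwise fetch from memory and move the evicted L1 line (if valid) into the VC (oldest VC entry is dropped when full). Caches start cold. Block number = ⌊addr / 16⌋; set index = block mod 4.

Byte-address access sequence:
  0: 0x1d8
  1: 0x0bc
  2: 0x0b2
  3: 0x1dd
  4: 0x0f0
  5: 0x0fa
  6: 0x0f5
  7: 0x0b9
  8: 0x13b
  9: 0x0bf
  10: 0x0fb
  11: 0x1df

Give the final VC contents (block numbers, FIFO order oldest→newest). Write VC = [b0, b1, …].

0: 0x1d8 (blk 29, set 1) → MISS  vc=[]
1: 0xbc (blk 11, set 3) → MISS  vc=[]
2: 0xb2 (blk 11, set 3) → L1-HIT  vc=[]
3: 0x1dd (blk 29, set 1) → L1-HIT  vc=[]
4: 0xf0 (blk 15, set 3) → MISS  vc=[11]
5: 0xfa (blk 15, set 3) → L1-HIT  vc=[11]
6: 0xf5 (blk 15, set 3) → L1-HIT  vc=[11]
7: 0xb9 (blk 11, set 3) → VC-HIT  vc=[15]
8: 0x13b (blk 19, set 3) → MISS  vc=[15, 11]
9: 0xbf (blk 11, set 3) → VC-HIT  vc=[15, 19]
10: 0xfb (blk 15, set 3) → VC-HIT  vc=[11, 19]
11: 0x1df (blk 29, set 1) → L1-HIT  vc=[11, 19]

VC = [11, 19]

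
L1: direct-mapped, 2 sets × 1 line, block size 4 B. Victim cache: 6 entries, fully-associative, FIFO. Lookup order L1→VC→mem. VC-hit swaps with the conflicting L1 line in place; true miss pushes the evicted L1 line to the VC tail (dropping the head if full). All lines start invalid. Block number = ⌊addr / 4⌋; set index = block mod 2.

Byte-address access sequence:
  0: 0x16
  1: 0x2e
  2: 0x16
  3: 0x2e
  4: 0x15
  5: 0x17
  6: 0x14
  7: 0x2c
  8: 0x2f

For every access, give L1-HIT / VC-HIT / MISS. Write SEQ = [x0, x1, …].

#0 0x16→b5/s1 MISS; vc=[]
#1 0x2e→b11/s1 MISS; vc=[5]
#2 0x16→b5/s1 VC-HIT; vc=[11]
#3 0x2e→b11/s1 VC-HIT; vc=[5]
#4 0x15→b5/s1 VC-HIT; vc=[11]
#5 0x17→b5/s1 L1-HIT; vc=[11]
#6 0x14→b5/s1 L1-HIT; vc=[11]
#7 0x2c→b11/s1 VC-HIT; vc=[5]
#8 0x2f→b11/s1 L1-HIT; vc=[5]

SEQ = [MISS, MISS, VC-HIT, VC-HIT, VC-HIT, L1-HIT, L1-HIT, VC-HIT, L1-HIT]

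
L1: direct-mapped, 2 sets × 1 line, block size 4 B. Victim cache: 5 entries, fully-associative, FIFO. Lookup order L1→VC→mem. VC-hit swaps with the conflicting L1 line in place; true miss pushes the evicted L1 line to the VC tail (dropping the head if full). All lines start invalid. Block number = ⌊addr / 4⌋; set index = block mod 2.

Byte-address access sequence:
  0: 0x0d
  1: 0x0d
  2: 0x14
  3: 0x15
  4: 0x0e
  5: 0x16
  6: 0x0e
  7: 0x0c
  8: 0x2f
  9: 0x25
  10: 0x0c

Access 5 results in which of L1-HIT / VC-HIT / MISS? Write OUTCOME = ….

OUTCOME = VC-HIT

#0 0xd→b3/s1 MISS; vc=[]
#1 0xd→b3/s1 L1-HIT; vc=[]
#2 0x14→b5/s1 MISS; vc=[3]
#3 0x15→b5/s1 L1-HIT; vc=[3]
#4 0xe→b3/s1 VC-HIT; vc=[5]
#5 0x16→b5/s1 VC-HIT; vc=[3]
#6 0xe→b3/s1 VC-HIT; vc=[5]
#7 0xc→b3/s1 L1-HIT; vc=[5]
#8 0x2f→b11/s1 MISS; vc=[5,3]
#9 0x25→b9/s1 MISS; vc=[5,3,11]
#10 0xc→b3/s1 VC-HIT; vc=[5,9,11]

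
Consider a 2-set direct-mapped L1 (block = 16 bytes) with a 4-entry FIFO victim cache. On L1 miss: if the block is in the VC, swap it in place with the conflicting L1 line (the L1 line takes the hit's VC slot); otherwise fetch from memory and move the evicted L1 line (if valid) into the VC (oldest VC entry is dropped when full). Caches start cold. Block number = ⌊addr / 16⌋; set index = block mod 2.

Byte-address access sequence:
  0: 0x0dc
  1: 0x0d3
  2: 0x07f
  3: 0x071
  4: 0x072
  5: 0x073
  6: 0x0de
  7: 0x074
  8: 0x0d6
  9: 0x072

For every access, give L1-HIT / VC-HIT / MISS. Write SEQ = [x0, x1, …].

0: 0xdc (blk 13, set 1) → MISS  vc=[]
1: 0xd3 (blk 13, set 1) → L1-HIT  vc=[]
2: 0x7f (blk 7, set 1) → MISS  vc=[13]
3: 0x71 (blk 7, set 1) → L1-HIT  vc=[13]
4: 0x72 (blk 7, set 1) → L1-HIT  vc=[13]
5: 0x73 (blk 7, set 1) → L1-HIT  vc=[13]
6: 0xde (blk 13, set 1) → VC-HIT  vc=[7]
7: 0x74 (blk 7, set 1) → VC-HIT  vc=[13]
8: 0xd6 (blk 13, set 1) → VC-HIT  vc=[7]
9: 0x72 (blk 7, set 1) → VC-HIT  vc=[13]

SEQ = [MISS, L1-HIT, MISS, L1-HIT, L1-HIT, L1-HIT, VC-HIT, VC-HIT, VC-HIT, VC-HIT]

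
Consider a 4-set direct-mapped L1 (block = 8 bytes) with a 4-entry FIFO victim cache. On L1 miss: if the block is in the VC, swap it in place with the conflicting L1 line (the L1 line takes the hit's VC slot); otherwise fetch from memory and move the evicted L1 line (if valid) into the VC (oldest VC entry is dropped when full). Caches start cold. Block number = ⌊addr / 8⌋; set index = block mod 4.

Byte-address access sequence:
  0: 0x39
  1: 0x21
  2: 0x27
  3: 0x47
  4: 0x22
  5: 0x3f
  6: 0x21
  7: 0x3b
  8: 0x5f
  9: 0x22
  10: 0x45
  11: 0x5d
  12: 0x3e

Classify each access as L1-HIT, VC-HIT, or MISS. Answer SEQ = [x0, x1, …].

  [0] addr=0x39 blk=7 s=3: MISS | VC []
  [1] addr=0x21 blk=4 s=0: MISS | VC []
  [2] addr=0x27 blk=4 s=0: L1-HIT | VC []
  [3] addr=0x47 blk=8 s=0: MISS | VC [4]
  [4] addr=0x22 blk=4 s=0: VC-HIT | VC [8]
  [5] addr=0x3f blk=7 s=3: L1-HIT | VC [8]
  [6] addr=0x21 blk=4 s=0: L1-HIT | VC [8]
  [7] addr=0x3b blk=7 s=3: L1-HIT | VC [8]
  [8] addr=0x5f blk=11 s=3: MISS | VC [8, 7]
  [9] addr=0x22 blk=4 s=0: L1-HIT | VC [8, 7]
  [10] addr=0x45 blk=8 s=0: VC-HIT | VC [4, 7]
  [11] addr=0x5d blk=11 s=3: L1-HIT | VC [4, 7]
  [12] addr=0x3e blk=7 s=3: VC-HIT | VC [4, 11]

SEQ = [MISS, MISS, L1-HIT, MISS, VC-HIT, L1-HIT, L1-HIT, L1-HIT, MISS, L1-HIT, VC-HIT, L1-HIT, VC-HIT]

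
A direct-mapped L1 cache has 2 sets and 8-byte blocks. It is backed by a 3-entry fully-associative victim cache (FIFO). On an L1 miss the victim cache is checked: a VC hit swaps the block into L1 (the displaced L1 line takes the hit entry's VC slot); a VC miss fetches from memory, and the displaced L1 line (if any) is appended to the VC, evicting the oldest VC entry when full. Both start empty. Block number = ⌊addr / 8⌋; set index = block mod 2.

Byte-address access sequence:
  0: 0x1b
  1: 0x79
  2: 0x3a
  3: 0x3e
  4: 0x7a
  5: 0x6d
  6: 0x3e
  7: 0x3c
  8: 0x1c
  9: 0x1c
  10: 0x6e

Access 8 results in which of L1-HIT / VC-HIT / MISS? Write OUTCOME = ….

0: 0x1b (blk 3, set 1) → MISS  vc=[]
1: 0x79 (blk 15, set 1) → MISS  vc=[3]
2: 0x3a (blk 7, set 1) → MISS  vc=[3, 15]
3: 0x3e (blk 7, set 1) → L1-HIT  vc=[3, 15]
4: 0x7a (blk 15, set 1) → VC-HIT  vc=[3, 7]
5: 0x6d (blk 13, set 1) → MISS  vc=[3, 7, 15]
6: 0x3e (blk 7, set 1) → VC-HIT  vc=[3, 13, 15]
7: 0x3c (blk 7, set 1) → L1-HIT  vc=[3, 13, 15]
8: 0x1c (blk 3, set 1) → VC-HIT  vc=[7, 13, 15]
9: 0x1c (blk 3, set 1) → L1-HIT  vc=[7, 13, 15]
10: 0x6e (blk 13, set 1) → VC-HIT  vc=[7, 3, 15]

OUTCOME = VC-HIT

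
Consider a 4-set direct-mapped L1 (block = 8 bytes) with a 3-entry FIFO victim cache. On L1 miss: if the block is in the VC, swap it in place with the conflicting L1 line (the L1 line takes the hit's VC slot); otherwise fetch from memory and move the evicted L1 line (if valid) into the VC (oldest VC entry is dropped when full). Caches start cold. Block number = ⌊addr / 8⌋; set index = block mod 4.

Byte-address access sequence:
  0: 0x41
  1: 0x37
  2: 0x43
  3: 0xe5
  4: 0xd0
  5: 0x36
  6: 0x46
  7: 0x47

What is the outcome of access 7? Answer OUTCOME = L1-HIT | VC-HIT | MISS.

OUTCOME = L1-HIT

  [0] addr=0x41 blk=8 s=0: MISS | VC []
  [1] addr=0x37 blk=6 s=2: MISS | VC []
  [2] addr=0x43 blk=8 s=0: L1-HIT | VC []
  [3] addr=0xe5 blk=28 s=0: MISS | VC [8]
  [4] addr=0xd0 blk=26 s=2: MISS | VC [8, 6]
  [5] addr=0x36 blk=6 s=2: VC-HIT | VC [8, 26]
  [6] addr=0x46 blk=8 s=0: VC-HIT | VC [28, 26]
  [7] addr=0x47 blk=8 s=0: L1-HIT | VC [28, 26]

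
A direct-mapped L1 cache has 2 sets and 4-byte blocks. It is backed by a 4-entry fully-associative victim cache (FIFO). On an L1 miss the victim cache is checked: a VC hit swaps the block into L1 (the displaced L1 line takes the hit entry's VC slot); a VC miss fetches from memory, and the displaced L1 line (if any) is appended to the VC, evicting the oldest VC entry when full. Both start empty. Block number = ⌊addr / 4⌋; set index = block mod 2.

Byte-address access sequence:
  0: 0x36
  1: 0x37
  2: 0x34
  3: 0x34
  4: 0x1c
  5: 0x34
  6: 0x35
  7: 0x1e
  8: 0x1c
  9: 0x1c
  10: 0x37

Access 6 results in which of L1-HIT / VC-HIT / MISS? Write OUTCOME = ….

OUTCOME = L1-HIT

#0 0x36→b13/s1 MISS; vc=[]
#1 0x37→b13/s1 L1-HIT; vc=[]
#2 0x34→b13/s1 L1-HIT; vc=[]
#3 0x34→b13/s1 L1-HIT; vc=[]
#4 0x1c→b7/s1 MISS; vc=[13]
#5 0x34→b13/s1 VC-HIT; vc=[7]
#6 0x35→b13/s1 L1-HIT; vc=[7]
#7 0x1e→b7/s1 VC-HIT; vc=[13]
#8 0x1c→b7/s1 L1-HIT; vc=[13]
#9 0x1c→b7/s1 L1-HIT; vc=[13]
#10 0x37→b13/s1 VC-HIT; vc=[7]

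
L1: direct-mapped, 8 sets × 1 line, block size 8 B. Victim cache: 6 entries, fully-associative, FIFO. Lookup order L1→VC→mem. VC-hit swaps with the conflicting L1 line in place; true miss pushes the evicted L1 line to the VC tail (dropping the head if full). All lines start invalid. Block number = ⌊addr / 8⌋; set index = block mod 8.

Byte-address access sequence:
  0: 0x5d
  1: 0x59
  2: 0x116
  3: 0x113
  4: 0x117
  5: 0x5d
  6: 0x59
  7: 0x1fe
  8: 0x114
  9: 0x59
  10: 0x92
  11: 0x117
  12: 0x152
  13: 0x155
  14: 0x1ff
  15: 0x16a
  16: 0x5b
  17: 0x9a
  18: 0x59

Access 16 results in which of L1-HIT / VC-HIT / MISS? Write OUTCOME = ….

OUTCOME = L1-HIT

  [0] addr=0x5d blk=11 s=3: MISS | VC []
  [1] addr=0x59 blk=11 s=3: L1-HIT | VC []
  [2] addr=0x116 blk=34 s=2: MISS | VC []
  [3] addr=0x113 blk=34 s=2: L1-HIT | VC []
  [4] addr=0x117 blk=34 s=2: L1-HIT | VC []
  [5] addr=0x5d blk=11 s=3: L1-HIT | VC []
  [6] addr=0x59 blk=11 s=3: L1-HIT | VC []
  [7] addr=0x1fe blk=63 s=7: MISS | VC []
  [8] addr=0x114 blk=34 s=2: L1-HIT | VC []
  [9] addr=0x59 blk=11 s=3: L1-HIT | VC []
  [10] addr=0x92 blk=18 s=2: MISS | VC [34]
  [11] addr=0x117 blk=34 s=2: VC-HIT | VC [18]
  [12] addr=0x152 blk=42 s=2: MISS | VC [18, 34]
  [13] addr=0x155 blk=42 s=2: L1-HIT | VC [18, 34]
  [14] addr=0x1ff blk=63 s=7: L1-HIT | VC [18, 34]
  [15] addr=0x16a blk=45 s=5: MISS | VC [18, 34]
  [16] addr=0x5b blk=11 s=3: L1-HIT | VC [18, 34]
  [17] addr=0x9a blk=19 s=3: MISS | VC [18, 34, 11]
  [18] addr=0x59 blk=11 s=3: VC-HIT | VC [18, 34, 19]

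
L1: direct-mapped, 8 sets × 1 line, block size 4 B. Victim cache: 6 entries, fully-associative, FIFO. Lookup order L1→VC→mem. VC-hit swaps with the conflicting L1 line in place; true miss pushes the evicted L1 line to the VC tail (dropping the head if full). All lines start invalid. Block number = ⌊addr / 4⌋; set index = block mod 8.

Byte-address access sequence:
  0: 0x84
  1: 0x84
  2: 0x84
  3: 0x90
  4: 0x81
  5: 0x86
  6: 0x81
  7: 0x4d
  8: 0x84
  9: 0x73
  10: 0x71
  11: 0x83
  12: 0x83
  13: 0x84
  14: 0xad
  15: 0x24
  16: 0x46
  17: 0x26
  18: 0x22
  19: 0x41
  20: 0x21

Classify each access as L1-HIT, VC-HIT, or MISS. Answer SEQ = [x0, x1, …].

SEQ = [MISS, L1-HIT, L1-HIT, MISS, MISS, L1-HIT, L1-HIT, MISS, L1-HIT, MISS, L1-HIT, L1-HIT, L1-HIT, L1-HIT, MISS, MISS, MISS, VC-HIT, MISS, MISS, VC-HIT]

#0 0x84→b33/s1 MISS; vc=[]
#1 0x84→b33/s1 L1-HIT; vc=[]
#2 0x84→b33/s1 L1-HIT; vc=[]
#3 0x90→b36/s4 MISS; vc=[]
#4 0x81→b32/s0 MISS; vc=[]
#5 0x86→b33/s1 L1-HIT; vc=[]
#6 0x81→b32/s0 L1-HIT; vc=[]
#7 0x4d→b19/s3 MISS; vc=[]
#8 0x84→b33/s1 L1-HIT; vc=[]
#9 0x73→b28/s4 MISS; vc=[36]
#10 0x71→b28/s4 L1-HIT; vc=[36]
#11 0x83→b32/s0 L1-HIT; vc=[36]
#12 0x83→b32/s0 L1-HIT; vc=[36]
#13 0x84→b33/s1 L1-HIT; vc=[36]
#14 0xad→b43/s3 MISS; vc=[36,19]
#15 0x24→b9/s1 MISS; vc=[36,19,33]
#16 0x46→b17/s1 MISS; vc=[36,19,33,9]
#17 0x26→b9/s1 VC-HIT; vc=[36,19,33,17]
#18 0x22→b8/s0 MISS; vc=[36,19,33,17,32]
#19 0x41→b16/s0 MISS; vc=[36,19,33,17,32,8]
#20 0x21→b8/s0 VC-HIT; vc=[36,19,33,17,32,16]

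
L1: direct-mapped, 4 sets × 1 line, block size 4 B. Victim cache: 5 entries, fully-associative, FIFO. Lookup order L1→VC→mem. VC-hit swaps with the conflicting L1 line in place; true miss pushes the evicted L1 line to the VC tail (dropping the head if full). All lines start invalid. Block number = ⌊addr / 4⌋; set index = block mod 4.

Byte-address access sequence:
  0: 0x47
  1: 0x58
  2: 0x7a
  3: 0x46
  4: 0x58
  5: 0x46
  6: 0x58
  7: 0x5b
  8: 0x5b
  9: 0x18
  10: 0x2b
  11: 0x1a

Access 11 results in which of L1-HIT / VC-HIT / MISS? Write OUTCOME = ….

OUTCOME = VC-HIT

  [0] addr=0x47 blk=17 s=1: MISS | VC []
  [1] addr=0x58 blk=22 s=2: MISS | VC []
  [2] addr=0x7a blk=30 s=2: MISS | VC [22]
  [3] addr=0x46 blk=17 s=1: L1-HIT | VC [22]
  [4] addr=0x58 blk=22 s=2: VC-HIT | VC [30]
  [5] addr=0x46 blk=17 s=1: L1-HIT | VC [30]
  [6] addr=0x58 blk=22 s=2: L1-HIT | VC [30]
  [7] addr=0x5b blk=22 s=2: L1-HIT | VC [30]
  [8] addr=0x5b blk=22 s=2: L1-HIT | VC [30]
  [9] addr=0x18 blk=6 s=2: MISS | VC [30, 22]
  [10] addr=0x2b blk=10 s=2: MISS | VC [30, 22, 6]
  [11] addr=0x1a blk=6 s=2: VC-HIT | VC [30, 22, 10]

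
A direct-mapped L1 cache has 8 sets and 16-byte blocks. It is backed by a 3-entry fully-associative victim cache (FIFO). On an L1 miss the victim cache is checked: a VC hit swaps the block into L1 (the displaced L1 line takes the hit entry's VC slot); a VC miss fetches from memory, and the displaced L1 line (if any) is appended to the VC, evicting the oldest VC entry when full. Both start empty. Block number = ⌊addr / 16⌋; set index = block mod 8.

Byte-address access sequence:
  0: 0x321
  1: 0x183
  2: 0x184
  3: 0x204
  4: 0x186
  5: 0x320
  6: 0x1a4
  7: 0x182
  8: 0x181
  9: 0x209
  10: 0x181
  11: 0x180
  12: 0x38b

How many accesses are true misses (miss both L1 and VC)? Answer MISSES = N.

0: 0x321 (blk 50, set 2) → MISS  vc=[]
1: 0x183 (blk 24, set 0) → MISS  vc=[]
2: 0x184 (blk 24, set 0) → L1-HIT  vc=[]
3: 0x204 (blk 32, set 0) → MISS  vc=[24]
4: 0x186 (blk 24, set 0) → VC-HIT  vc=[32]
5: 0x320 (blk 50, set 2) → L1-HIT  vc=[32]
6: 0x1a4 (blk 26, set 2) → MISS  vc=[32, 50]
7: 0x182 (blk 24, set 0) → L1-HIT  vc=[32, 50]
8: 0x181 (blk 24, set 0) → L1-HIT  vc=[32, 50]
9: 0x209 (blk 32, set 0) → VC-HIT  vc=[24, 50]
10: 0x181 (blk 24, set 0) → VC-HIT  vc=[32, 50]
11: 0x180 (blk 24, set 0) → L1-HIT  vc=[32, 50]
12: 0x38b (blk 56, set 0) → MISS  vc=[32, 50, 24]

MISSES = 5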